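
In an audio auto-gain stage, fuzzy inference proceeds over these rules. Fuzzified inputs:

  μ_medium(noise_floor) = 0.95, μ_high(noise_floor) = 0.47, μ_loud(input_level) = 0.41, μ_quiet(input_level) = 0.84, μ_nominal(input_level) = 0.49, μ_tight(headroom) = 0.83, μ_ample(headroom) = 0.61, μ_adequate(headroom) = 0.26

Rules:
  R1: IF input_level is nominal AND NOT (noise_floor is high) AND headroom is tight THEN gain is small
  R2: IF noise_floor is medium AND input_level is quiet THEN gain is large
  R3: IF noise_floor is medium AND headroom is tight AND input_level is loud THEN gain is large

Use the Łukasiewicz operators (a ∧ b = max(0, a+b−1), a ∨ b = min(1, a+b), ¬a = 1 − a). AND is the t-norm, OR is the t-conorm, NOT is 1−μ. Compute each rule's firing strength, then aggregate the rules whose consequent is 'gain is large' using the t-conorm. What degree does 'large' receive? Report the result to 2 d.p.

0.98

R1: nominal=0.49, ¬high=1−0.47=0.53, tight=0.83; AND[max(0, a+b−1)] → w = 0.00
R2: medium=0.95, quiet=0.84; AND[max(0, a+b−1)] → w = 0.79
R3: medium=0.95, tight=0.83, loud=0.41; AND[max(0, a+b−1)] → w = 0.19
Rules with consequent 'large': {R2, R3} → strengths 0.79, 0.19
Aggregate via t-conorm [min(1, a+b)]: 0.98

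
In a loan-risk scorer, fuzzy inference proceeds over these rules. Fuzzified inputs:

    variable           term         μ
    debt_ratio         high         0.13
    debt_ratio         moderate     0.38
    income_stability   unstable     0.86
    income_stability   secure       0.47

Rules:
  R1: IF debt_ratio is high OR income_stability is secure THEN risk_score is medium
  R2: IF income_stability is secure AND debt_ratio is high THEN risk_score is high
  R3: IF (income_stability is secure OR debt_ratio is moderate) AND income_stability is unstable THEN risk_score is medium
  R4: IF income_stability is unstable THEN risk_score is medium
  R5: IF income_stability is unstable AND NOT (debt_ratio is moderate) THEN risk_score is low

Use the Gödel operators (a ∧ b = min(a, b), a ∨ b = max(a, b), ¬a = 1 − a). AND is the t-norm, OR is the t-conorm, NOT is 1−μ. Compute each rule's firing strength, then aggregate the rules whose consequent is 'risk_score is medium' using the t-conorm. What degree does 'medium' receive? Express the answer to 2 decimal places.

R1: high=0.13, secure=0.47; OR[max(a, b)] → w = 0.47
R2: secure=0.47, high=0.13; AND[min(a, b)] → w = 0.13
R3: (secure=0.47 OR moderate=0.38) = 0.47; AND[min(a, b)] with unstable=0.86 → w = 0.47
R4: unstable=0.86 → w = 0.86
R5: unstable=0.86, ¬moderate=1−0.38=0.62; AND[min(a, b)] → w = 0.62
Rules with consequent 'medium': {R1, R3, R4} → strengths 0.47, 0.47, 0.86
Aggregate via t-conorm [max(a, b)]: 0.86

0.86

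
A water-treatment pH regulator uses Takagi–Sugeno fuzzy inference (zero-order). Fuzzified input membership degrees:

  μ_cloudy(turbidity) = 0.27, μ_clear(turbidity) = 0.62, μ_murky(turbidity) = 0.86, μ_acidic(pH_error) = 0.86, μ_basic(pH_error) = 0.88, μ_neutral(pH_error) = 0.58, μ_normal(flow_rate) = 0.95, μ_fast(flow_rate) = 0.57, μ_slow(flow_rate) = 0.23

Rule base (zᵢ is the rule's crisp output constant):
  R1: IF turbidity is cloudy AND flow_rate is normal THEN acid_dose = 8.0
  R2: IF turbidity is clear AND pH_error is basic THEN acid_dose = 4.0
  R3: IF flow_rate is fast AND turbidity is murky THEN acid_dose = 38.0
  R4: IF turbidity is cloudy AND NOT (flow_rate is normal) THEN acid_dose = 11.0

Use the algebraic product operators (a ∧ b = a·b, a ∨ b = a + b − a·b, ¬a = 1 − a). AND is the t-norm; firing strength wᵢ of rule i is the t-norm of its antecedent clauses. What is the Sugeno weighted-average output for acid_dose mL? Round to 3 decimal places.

17.622

R1 (z=8.0): cloudy=0.27, normal=0.95; AND[a·b] → w = 0.2565
R2 (z=4.0): clear=0.62, basic=0.88; AND[a·b] → w = 0.5456
R3 (z=38.0): fast=0.57, murky=0.86; AND[a·b] → w = 0.4902
R4 (z=11.0): cloudy=0.27, ¬normal=1−0.95=0.05; AND[a·b] → w = 0.0135
Weighted average = (0.2565·8.0 + 0.5456·4.0 + 0.4902·38.0 + 0.0135·11.0) / (0.2565 + 0.5456 + 0.4902 + 0.0135)
  = 23.0105 / 1.3058 = 17.622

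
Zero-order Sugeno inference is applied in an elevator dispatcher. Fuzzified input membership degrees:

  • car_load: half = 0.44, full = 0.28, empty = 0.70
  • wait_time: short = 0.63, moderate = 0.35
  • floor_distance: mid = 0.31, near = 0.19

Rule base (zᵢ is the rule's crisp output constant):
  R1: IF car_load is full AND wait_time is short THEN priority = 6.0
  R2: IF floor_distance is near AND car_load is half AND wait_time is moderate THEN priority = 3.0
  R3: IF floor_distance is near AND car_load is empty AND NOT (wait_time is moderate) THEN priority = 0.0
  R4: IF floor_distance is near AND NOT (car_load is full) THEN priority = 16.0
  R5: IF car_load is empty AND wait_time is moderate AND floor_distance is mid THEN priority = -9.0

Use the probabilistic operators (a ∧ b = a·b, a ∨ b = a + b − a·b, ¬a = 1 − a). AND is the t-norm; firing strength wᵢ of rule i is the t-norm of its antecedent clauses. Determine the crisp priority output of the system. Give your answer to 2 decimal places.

R1 (z=6.0): full=0.28, short=0.63; AND[a·b] → w = 0.1764
R2 (z=3.0): near=0.19, half=0.44, moderate=0.35; AND[a·b] → w = 0.0293
R3 (z=0.0): near=0.19, empty=0.70, ¬moderate=1−0.35=0.65; AND[a·b] → w = 0.0864
R4 (z=16.0): near=0.19, ¬full=1−0.28=0.72; AND[a·b] → w = 0.1368
R5 (z=-9.0): empty=0.70, moderate=0.35, mid=0.31; AND[a·b] → w = 0.0759
Weighted average = (0.1764·6.0 + 0.0293·3.0 + 0.0864·0.0 + 0.1368·16.0 + 0.0759·-9.0) / (0.1764 + 0.0293 + 0.0864 + 0.1368 + 0.0759)
  = 2.6514 / 0.5049 = 5.25

5.25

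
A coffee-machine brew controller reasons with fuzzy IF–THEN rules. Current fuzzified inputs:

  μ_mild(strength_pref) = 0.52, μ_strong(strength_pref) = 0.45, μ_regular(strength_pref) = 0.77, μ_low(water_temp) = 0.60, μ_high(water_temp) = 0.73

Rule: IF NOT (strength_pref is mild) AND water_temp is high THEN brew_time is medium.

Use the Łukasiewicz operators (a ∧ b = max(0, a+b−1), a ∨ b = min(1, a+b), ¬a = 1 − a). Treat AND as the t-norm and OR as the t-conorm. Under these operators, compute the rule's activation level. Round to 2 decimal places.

firing strength: ¬mild=1−0.52=0.48, high=0.73; AND[max(0, a+b−1)] → w = 0.21

0.21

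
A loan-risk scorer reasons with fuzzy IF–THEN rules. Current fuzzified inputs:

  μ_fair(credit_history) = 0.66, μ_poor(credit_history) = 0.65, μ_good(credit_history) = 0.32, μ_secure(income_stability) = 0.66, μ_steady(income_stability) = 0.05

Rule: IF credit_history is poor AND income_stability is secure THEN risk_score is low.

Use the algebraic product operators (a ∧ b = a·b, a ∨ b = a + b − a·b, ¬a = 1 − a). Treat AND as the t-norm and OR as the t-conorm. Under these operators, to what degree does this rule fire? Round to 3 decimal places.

0.429

firing strength: poor=0.65, secure=0.66; AND[a·b] → w = 0.4290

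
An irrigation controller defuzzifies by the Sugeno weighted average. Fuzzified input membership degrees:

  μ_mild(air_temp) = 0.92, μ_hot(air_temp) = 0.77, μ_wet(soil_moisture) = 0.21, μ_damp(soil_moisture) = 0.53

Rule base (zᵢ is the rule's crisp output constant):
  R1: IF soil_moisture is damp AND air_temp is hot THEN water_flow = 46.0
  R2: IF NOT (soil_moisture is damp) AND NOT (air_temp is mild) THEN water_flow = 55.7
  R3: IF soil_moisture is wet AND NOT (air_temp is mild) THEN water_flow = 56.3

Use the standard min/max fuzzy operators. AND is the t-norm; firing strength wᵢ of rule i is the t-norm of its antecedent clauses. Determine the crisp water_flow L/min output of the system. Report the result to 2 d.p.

R1 (z=46.0): damp=0.53, hot=0.77; AND[min(a, b)] → w = 0.53
R2 (z=55.7): ¬damp=1−0.53=0.47, ¬mild=1−0.92=0.08; AND[min(a, b)] → w = 0.08
R3 (z=56.3): wet=0.21, ¬mild=1−0.92=0.08; AND[min(a, b)] → w = 0.08
Weighted average = (0.53·46.0 + 0.08·55.7 + 0.08·56.3) / (0.53 + 0.08 + 0.08)
  = 33.3400 / 0.6900 = 48.32

48.32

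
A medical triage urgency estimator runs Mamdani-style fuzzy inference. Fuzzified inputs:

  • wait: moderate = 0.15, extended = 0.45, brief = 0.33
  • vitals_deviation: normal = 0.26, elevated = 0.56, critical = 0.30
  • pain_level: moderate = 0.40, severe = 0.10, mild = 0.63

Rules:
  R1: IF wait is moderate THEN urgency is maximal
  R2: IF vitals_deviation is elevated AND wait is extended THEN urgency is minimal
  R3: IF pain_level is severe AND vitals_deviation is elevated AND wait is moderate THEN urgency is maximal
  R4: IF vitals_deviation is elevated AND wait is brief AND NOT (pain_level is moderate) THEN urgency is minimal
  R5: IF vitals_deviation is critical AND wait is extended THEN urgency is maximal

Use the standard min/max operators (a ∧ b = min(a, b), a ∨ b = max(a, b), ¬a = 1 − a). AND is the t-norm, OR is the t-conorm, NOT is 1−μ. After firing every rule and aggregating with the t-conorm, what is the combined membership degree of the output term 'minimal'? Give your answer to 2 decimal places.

R1: moderate=0.15 → w = 0.15
R2: elevated=0.56, extended=0.45; AND[min(a, b)] → w = 0.45
R3: severe=0.10, elevated=0.56, moderate=0.15; AND[min(a, b)] → w = 0.10
R4: elevated=0.56, brief=0.33, ¬moderate=1−0.40=0.60; AND[min(a, b)] → w = 0.33
R5: critical=0.30, extended=0.45; AND[min(a, b)] → w = 0.30
Rules with consequent 'minimal': {R2, R4} → strengths 0.45, 0.33
Aggregate via t-conorm [max(a, b)]: 0.45

0.45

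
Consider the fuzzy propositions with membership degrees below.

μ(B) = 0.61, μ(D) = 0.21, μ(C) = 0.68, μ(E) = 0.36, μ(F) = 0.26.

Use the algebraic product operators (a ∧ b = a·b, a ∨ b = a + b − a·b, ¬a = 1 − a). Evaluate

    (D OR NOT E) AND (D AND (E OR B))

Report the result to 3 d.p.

NOT E = 1 − 0.3600 = 0.6400
D OR NOT E = a + b − a·b on (0.2100, 0.6400) = 0.7156
E OR B = a + b − a·b on (0.3600, 0.6100) = 0.7504
D AND (E OR B) = a·b on (0.2100, 0.7504) = 0.1576
(D OR NOT E) AND (D AND (E OR B)) = a·b on (0.7156, 0.1576) = 0.1128

0.113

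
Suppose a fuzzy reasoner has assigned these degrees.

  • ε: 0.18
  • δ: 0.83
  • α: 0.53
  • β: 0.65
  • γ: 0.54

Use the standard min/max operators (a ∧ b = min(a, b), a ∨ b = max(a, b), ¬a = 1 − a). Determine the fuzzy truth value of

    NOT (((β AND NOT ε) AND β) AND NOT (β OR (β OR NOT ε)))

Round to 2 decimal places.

0.82

NOT ε = 1 − 0.18 = 0.82
β AND NOT ε = min(a, b) on (0.65, 0.82) = 0.65
(β AND NOT ε) AND β = min(a, b) on (0.65, 0.65) = 0.65
NOT ε = 1 − 0.18 = 0.82
β OR NOT ε = max(a, b) on (0.65, 0.82) = 0.82
β OR (β OR NOT ε) = max(a, b) on (0.65, 0.82) = 0.82
NOT (β OR (β OR NOT ε)) = 1 − 0.82 = 0.18
((β AND NOT ε) AND β) AND NOT (β OR (β OR NOT ε)) = min(a, b) on (0.65, 0.18) = 0.18
NOT (((β AND NOT ε) AND β) AND NOT (β OR (β OR NOT ε))) = 1 − 0.18 = 0.82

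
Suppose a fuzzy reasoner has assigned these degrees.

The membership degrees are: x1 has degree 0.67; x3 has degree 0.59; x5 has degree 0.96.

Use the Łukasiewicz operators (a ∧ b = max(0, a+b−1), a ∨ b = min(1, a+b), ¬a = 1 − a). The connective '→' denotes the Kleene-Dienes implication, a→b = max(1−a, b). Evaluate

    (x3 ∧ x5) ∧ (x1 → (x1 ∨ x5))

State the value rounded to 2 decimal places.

x3 ∧ x5 = max(0, a+b−1) on (0.59, 0.96) = 0.55
x1 ∨ x5 = min(1, a+b) on (0.67, 0.96) = 1.00
x1 → (x1 ∨ x5)  [Kleene-Dienes: max(1−a, b)] with a=0.67, b=1.00 → 1.00
(x3 ∧ x5) ∧ (x1 → (x1 ∨ x5)) = max(0, a+b−1) on (0.55, 1.00) = 0.55

0.55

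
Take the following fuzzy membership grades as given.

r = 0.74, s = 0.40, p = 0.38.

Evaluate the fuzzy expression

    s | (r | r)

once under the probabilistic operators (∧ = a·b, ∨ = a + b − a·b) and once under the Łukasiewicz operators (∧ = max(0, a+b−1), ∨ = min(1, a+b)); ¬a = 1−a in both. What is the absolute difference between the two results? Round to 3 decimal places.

Under probabilistic:
  r | r = a + b − a·b on (0.7400, 0.7400) = 0.9324
  s | (r | r) = a + b − a·b on (0.4000, 0.9324) = 0.9594
  → value = 0.9594
Under Łukasiewicz:
  r | r = min(1, a+b) on (0.74, 0.74) = 1.00
  s | (r | r) = min(1, a+b) on (0.40, 1.00) = 1.00
  → value = 1.0000
|0.9594 − 1.0000| = 0.041

0.041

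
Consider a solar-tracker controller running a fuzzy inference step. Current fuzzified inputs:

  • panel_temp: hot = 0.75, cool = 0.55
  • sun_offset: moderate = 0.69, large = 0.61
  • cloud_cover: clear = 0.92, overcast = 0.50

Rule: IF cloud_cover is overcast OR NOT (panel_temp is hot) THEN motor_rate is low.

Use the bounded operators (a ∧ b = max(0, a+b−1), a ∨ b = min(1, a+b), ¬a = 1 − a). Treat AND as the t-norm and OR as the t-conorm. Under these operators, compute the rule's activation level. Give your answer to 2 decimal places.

0.75

firing strength: overcast=0.50, ¬hot=1−0.75=0.25; OR[min(1, a+b)] → w = 0.75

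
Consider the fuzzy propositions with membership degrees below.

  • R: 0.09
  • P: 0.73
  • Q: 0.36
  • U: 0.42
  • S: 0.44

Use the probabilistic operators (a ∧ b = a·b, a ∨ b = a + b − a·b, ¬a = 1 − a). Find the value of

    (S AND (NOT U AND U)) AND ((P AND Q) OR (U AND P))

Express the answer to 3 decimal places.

0.052

NOT U = 1 − 0.4200 = 0.5800
NOT U AND U = a·b on (0.5800, 0.4200) = 0.2436
S AND (NOT U AND U) = a·b on (0.4400, 0.2436) = 0.1072
P AND Q = a·b on (0.7300, 0.3600) = 0.2628
U AND P = a·b on (0.4200, 0.7300) = 0.3066
(P AND Q) OR (U AND P) = a + b − a·b on (0.2628, 0.3066) = 0.4888
(S AND (NOT U AND U)) AND ((P AND Q) OR (U AND P)) = a·b on (0.1072, 0.4888) = 0.0524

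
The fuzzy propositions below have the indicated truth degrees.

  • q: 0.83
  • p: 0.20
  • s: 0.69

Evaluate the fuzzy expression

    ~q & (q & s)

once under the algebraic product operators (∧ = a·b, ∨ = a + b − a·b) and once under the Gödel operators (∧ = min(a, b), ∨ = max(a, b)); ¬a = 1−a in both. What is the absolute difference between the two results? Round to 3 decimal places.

0.073

Under algebraic product:
  ~q = 1 − 0.8300 = 0.1700
  q & s = a·b on (0.8300, 0.6900) = 0.5727
  ~q & (q & s) = a·b on (0.1700, 0.5727) = 0.0974
  → value = 0.0974
Under Gödel:
  ~q = 1 − 0.83 = 0.17
  q & s = min(a, b) on (0.83, 0.69) = 0.69
  ~q & (q & s) = min(a, b) on (0.17, 0.69) = 0.17
  → value = 0.1700
|0.0974 − 0.1700| = 0.073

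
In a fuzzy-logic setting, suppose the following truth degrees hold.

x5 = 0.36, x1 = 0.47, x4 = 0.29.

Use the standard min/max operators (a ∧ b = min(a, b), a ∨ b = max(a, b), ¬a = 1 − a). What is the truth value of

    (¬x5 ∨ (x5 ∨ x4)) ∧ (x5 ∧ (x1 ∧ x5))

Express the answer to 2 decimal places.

0.36

¬x5 = 1 − 0.36 = 0.64
x5 ∨ x4 = max(a, b) on (0.36, 0.29) = 0.36
¬x5 ∨ (x5 ∨ x4) = max(a, b) on (0.64, 0.36) = 0.64
x1 ∧ x5 = min(a, b) on (0.47, 0.36) = 0.36
x5 ∧ (x1 ∧ x5) = min(a, b) on (0.36, 0.36) = 0.36
(¬x5 ∨ (x5 ∨ x4)) ∧ (x5 ∧ (x1 ∧ x5)) = min(a, b) on (0.64, 0.36) = 0.36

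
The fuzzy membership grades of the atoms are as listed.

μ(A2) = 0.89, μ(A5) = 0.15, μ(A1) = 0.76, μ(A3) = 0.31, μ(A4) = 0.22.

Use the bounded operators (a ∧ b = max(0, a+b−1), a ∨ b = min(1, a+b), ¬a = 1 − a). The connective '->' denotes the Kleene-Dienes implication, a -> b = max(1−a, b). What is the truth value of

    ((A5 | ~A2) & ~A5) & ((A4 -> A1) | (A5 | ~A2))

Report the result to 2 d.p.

~A2 = 1 − 0.89 = 0.11
A5 | ~A2 = min(1, a+b) on (0.15, 0.11) = 0.26
~A5 = 1 − 0.15 = 0.85
(A5 | ~A2) & ~A5 = max(0, a+b−1) on (0.26, 0.85) = 0.11
A4 -> A1  [Kleene-Dienes: max(1−a, b)] with a=0.22, b=0.76 → 0.78
~A2 = 1 − 0.89 = 0.11
A5 | ~A2 = min(1, a+b) on (0.15, 0.11) = 0.26
(A4 -> A1) | (A5 | ~A2) = min(1, a+b) on (0.78, 0.26) = 1.00
((A5 | ~A2) & ~A5) & ((A4 -> A1) | (A5 | ~A2)) = max(0, a+b−1) on (0.11, 1.00) = 0.11

0.11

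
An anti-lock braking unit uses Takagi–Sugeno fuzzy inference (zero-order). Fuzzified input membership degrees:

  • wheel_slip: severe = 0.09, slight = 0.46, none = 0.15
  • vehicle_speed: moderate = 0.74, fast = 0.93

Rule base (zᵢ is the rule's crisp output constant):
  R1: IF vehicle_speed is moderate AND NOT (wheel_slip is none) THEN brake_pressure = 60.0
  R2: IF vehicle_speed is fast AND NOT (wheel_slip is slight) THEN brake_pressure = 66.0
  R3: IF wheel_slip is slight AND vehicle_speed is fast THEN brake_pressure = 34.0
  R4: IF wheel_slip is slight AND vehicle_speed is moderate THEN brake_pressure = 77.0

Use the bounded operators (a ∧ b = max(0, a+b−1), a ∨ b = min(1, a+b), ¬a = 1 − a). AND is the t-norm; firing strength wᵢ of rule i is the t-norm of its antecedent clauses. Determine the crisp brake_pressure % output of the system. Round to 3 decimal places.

R1 (z=60.0): moderate=0.74, ¬none=1−0.15=0.85; AND[max(0, a+b−1)] → w = 0.59
R2 (z=66.0): fast=0.93, ¬slight=1−0.46=0.54; AND[max(0, a+b−1)] → w = 0.47
R3 (z=34.0): slight=0.46, fast=0.93; AND[max(0, a+b−1)] → w = 0.39
R4 (z=77.0): slight=0.46, moderate=0.74; AND[max(0, a+b−1)] → w = 0.20
Weighted average = (0.59·60.0 + 0.47·66.0 + 0.39·34.0 + 0.20·77.0) / (0.59 + 0.47 + 0.39 + 0.20)
  = 95.0800 / 1.6500 = 57.624

57.624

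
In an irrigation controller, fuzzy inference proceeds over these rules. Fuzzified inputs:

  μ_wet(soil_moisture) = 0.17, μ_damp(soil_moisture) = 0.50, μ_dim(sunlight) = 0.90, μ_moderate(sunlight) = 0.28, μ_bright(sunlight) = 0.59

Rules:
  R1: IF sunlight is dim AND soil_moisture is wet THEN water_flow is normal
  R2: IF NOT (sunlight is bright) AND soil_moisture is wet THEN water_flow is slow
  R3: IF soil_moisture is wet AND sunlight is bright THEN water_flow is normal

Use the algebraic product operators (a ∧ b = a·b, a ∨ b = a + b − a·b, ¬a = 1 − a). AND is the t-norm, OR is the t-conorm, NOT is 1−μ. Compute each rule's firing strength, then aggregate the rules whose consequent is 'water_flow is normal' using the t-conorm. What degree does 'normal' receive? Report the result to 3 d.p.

R1: dim=0.90, wet=0.17; AND[a·b] → w = 0.1530
R2: ¬bright=1−0.59=0.41, wet=0.17; AND[a·b] → w = 0.0697
R3: wet=0.17, bright=0.59; AND[a·b] → w = 0.1003
Rules with consequent 'normal': {R1, R3} → strengths 0.1530, 0.1003
Aggregate via t-conorm [a + b − a·b]: 0.2380

0.238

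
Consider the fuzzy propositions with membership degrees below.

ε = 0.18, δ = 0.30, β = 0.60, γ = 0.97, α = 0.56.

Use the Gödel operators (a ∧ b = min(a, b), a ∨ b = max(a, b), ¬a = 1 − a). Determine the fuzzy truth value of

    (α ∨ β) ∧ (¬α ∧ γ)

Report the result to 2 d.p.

α ∨ β = max(a, b) on (0.56, 0.60) = 0.60
¬α = 1 − 0.56 = 0.44
¬α ∧ γ = min(a, b) on (0.44, 0.97) = 0.44
(α ∨ β) ∧ (¬α ∧ γ) = min(a, b) on (0.60, 0.44) = 0.44

0.44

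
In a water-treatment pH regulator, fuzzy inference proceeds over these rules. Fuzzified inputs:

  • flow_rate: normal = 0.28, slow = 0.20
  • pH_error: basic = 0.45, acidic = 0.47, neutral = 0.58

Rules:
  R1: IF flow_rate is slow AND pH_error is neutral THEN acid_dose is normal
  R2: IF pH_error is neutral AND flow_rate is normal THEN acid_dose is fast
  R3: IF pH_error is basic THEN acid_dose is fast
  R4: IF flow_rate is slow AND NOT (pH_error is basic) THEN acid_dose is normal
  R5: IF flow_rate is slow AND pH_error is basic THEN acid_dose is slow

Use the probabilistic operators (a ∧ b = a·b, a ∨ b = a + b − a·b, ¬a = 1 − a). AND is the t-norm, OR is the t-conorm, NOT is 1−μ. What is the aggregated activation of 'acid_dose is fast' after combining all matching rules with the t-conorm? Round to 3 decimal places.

R1: slow=0.20, neutral=0.58; AND[a·b] → w = 0.1160
R2: neutral=0.58, normal=0.28; AND[a·b] → w = 0.1624
R3: basic=0.45 → w = 0.4500
R4: slow=0.20, ¬basic=1−0.45=0.55; AND[a·b] → w = 0.1100
R5: slow=0.20, basic=0.45; AND[a·b] → w = 0.0900
Rules with consequent 'fast': {R2, R3} → strengths 0.1624, 0.4500
Aggregate via t-conorm [a + b − a·b]: 0.5393

0.539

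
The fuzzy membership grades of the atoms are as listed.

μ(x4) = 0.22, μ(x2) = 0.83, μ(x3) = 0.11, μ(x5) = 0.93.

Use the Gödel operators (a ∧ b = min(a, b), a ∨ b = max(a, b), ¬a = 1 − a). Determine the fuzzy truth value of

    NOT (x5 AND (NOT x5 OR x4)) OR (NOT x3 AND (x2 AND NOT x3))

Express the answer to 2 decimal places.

0.83

NOT x5 = 1 − 0.93 = 0.07
NOT x5 OR x4 = max(a, b) on (0.07, 0.22) = 0.22
x5 AND (NOT x5 OR x4) = min(a, b) on (0.93, 0.22) = 0.22
NOT (x5 AND (NOT x5 OR x4)) = 1 − 0.22 = 0.78
NOT x3 = 1 − 0.11 = 0.89
NOT x3 = 1 − 0.11 = 0.89
x2 AND NOT x3 = min(a, b) on (0.83, 0.89) = 0.83
NOT x3 AND (x2 AND NOT x3) = min(a, b) on (0.89, 0.83) = 0.83
NOT (x5 AND (NOT x5 OR x4)) OR (NOT x3 AND (x2 AND NOT x3)) = max(a, b) on (0.78, 0.83) = 0.83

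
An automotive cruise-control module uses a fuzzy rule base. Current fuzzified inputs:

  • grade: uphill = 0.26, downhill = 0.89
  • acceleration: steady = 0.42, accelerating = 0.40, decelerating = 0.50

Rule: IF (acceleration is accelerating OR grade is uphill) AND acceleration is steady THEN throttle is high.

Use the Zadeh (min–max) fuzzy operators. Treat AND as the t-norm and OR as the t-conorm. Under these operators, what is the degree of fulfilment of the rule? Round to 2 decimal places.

0.40

firing strength: (accelerating=0.40 OR uphill=0.26) = 0.40; AND[min(a, b)] with steady=0.42 → w = 0.40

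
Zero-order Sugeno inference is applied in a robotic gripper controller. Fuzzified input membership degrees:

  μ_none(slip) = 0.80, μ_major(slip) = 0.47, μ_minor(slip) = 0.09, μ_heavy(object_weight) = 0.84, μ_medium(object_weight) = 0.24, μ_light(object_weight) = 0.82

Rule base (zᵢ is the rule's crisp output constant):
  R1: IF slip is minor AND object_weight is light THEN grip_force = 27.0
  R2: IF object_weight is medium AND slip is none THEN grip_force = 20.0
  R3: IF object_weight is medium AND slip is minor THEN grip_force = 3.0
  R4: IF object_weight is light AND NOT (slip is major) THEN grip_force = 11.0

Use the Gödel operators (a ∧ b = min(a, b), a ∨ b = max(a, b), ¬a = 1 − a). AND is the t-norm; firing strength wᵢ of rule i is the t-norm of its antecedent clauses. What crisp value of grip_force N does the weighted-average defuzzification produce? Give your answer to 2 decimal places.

R1 (z=27.0): minor=0.09, light=0.82; AND[min(a, b)] → w = 0.09
R2 (z=20.0): medium=0.24, none=0.80; AND[min(a, b)] → w = 0.24
R3 (z=3.0): medium=0.24, minor=0.09; AND[min(a, b)] → w = 0.09
R4 (z=11.0): light=0.82, ¬major=1−0.47=0.53; AND[min(a, b)] → w = 0.53
Weighted average = (0.09·27.0 + 0.24·20.0 + 0.09·3.0 + 0.53·11.0) / (0.09 + 0.24 + 0.09 + 0.53)
  = 13.3300 / 0.9500 = 14.03

14.03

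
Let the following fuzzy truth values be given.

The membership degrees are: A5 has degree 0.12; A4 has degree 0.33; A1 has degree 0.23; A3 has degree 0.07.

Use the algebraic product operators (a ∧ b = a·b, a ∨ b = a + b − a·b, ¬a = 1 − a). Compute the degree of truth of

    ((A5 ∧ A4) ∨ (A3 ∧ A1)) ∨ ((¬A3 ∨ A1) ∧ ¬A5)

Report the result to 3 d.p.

0.842

A5 ∧ A4 = a·b on (0.1200, 0.3300) = 0.0396
A3 ∧ A1 = a·b on (0.0700, 0.2300) = 0.0161
(A5 ∧ A4) ∨ (A3 ∧ A1) = a + b − a·b on (0.0396, 0.0161) = 0.0551
¬A3 = 1 − 0.0700 = 0.9300
¬A3 ∨ A1 = a + b − a·b on (0.9300, 0.2300) = 0.9461
¬A5 = 1 − 0.1200 = 0.8800
(¬A3 ∨ A1) ∧ ¬A5 = a·b on (0.9461, 0.8800) = 0.8326
((A5 ∧ A4) ∨ (A3 ∧ A1)) ∨ ((¬A3 ∨ A1) ∧ ¬A5) = a + b − a·b on (0.0551, 0.8326) = 0.8418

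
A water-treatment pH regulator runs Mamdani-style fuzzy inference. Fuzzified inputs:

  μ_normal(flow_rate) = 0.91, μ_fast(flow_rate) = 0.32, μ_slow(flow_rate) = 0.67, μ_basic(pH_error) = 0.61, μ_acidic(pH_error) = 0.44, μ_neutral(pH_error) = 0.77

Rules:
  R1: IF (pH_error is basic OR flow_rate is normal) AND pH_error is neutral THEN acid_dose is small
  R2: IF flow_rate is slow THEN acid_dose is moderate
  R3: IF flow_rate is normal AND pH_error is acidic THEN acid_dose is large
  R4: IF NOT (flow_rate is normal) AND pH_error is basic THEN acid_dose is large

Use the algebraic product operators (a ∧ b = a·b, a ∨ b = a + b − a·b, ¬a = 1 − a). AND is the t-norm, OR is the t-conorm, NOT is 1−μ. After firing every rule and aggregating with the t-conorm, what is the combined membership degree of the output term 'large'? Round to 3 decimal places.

0.433

R1: (basic=0.61 OR normal=0.91) = 0.9649; AND[a·b] with neutral=0.77 → w = 0.7430
R2: slow=0.67 → w = 0.6700
R3: normal=0.91, acidic=0.44; AND[a·b] → w = 0.4004
R4: ¬normal=1−0.91=0.09, basic=0.61; AND[a·b] → w = 0.0549
Rules with consequent 'large': {R3, R4} → strengths 0.4004, 0.0549
Aggregate via t-conorm [a + b − a·b]: 0.4333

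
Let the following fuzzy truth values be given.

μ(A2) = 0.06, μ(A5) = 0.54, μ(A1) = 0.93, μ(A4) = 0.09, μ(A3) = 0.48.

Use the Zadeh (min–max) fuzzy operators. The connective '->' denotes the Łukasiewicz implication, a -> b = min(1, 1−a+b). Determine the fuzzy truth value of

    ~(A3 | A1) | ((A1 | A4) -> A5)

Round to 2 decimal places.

0.61

A3 | A1 = max(a, b) on (0.48, 0.93) = 0.93
~(A3 | A1) = 1 − 0.93 = 0.07
A1 | A4 = max(a, b) on (0.93, 0.09) = 0.93
(A1 | A4) -> A5  [Łukasiewicz: min(1, 1−a+b)] with a=0.93, b=0.54 → 0.61
~(A3 | A1) | ((A1 | A4) -> A5) = max(a, b) on (0.07, 0.61) = 0.61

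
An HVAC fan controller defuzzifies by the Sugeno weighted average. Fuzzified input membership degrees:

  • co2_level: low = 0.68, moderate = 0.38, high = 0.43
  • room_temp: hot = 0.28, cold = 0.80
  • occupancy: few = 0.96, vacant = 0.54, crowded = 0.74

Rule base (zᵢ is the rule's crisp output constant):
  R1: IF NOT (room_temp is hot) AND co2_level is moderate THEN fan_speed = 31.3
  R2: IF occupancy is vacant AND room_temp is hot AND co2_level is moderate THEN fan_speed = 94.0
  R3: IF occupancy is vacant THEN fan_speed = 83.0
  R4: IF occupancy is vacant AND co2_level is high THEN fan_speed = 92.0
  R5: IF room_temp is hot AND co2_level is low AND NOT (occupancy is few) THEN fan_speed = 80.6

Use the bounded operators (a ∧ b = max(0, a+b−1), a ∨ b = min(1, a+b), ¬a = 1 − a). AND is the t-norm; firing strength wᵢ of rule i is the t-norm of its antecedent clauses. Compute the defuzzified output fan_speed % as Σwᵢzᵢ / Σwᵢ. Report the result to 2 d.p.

R1 (z=31.3): ¬hot=1−0.28=0.72, moderate=0.38; AND[max(0, a+b−1)] → w = 0.10
R2 (z=94.0): vacant=0.54, hot=0.28, moderate=0.38; AND[max(0, a+b−1)] → w = 0.00
R3 (z=83.0): vacant=0.54 → w = 0.54
R4 (z=92.0): vacant=0.54, high=0.43; AND[max(0, a+b−1)] → w = 0.00
R5 (z=80.6): hot=0.28, low=0.68, ¬few=1−0.96=0.04; AND[max(0, a+b−1)] → w = 0.00
Weighted average = (0.10·31.3 + 0.00·94.0 + 0.54·83.0 + 0.00·92.0 + 0.00·80.6) / (0.10 + 0.00 + 0.54 + 0.00 + 0.00)
  = 47.9500 / 0.6400 = 74.92

74.92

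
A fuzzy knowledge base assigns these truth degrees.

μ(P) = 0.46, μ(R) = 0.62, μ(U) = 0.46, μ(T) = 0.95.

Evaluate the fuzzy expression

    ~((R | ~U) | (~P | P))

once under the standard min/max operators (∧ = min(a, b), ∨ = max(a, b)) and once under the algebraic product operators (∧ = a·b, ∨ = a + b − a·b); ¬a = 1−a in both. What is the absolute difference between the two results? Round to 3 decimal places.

0.337

Under standard min/max:
  ~U = 1 − 0.46 = 0.54
  R | ~U = max(a, b) on (0.62, 0.54) = 0.62
  ~P = 1 − 0.46 = 0.54
  ~P | P = max(a, b) on (0.54, 0.46) = 0.54
  (R | ~U) | (~P | P) = max(a, b) on (0.62, 0.54) = 0.62
  ~((R | ~U) | (~P | P)) = 1 − 0.62 = 0.38
  → value = 0.3800
Under algebraic product:
  ~U = 1 − 0.4600 = 0.5400
  R | ~U = a + b − a·b on (0.6200, 0.5400) = 0.8252
  ~P = 1 − 0.4600 = 0.5400
  ~P | P = a + b − a·b on (0.5400, 0.4600) = 0.7516
  (R | ~U) | (~P | P) = a + b − a·b on (0.8252, 0.7516) = 0.9566
  ~((R | ~U) | (~P | P)) = 1 − 0.9566 = 0.0434
  → value = 0.0434
|0.3800 − 0.0434| = 0.337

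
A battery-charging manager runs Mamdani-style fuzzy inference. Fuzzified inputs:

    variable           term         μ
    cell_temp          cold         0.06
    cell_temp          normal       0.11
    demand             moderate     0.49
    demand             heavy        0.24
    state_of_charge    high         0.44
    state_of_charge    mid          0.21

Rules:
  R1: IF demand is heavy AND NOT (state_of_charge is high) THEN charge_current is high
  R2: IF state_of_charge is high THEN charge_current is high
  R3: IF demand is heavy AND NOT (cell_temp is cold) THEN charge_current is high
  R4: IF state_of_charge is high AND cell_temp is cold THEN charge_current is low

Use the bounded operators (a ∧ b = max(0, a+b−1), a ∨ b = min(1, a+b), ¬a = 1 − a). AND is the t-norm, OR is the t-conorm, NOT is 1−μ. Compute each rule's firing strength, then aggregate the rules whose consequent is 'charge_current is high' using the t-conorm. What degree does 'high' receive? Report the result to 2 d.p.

0.62

R1: heavy=0.24, ¬high=1−0.44=0.56; AND[max(0, a+b−1)] → w = 0.00
R2: high=0.44 → w = 0.44
R3: heavy=0.24, ¬cold=1−0.06=0.94; AND[max(0, a+b−1)] → w = 0.18
R4: high=0.44, cold=0.06; AND[max(0, a+b−1)] → w = 0.00
Rules with consequent 'high': {R1, R2, R3} → strengths 0.00, 0.44, 0.18
Aggregate via t-conorm [min(1, a+b)]: 0.62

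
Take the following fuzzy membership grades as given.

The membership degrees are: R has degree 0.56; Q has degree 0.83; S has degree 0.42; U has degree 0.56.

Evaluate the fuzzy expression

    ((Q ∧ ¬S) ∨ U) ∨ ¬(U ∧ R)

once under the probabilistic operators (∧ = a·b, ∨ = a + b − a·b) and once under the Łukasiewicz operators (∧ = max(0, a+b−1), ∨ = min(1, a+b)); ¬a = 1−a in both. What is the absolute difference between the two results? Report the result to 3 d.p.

Under probabilistic:
  ¬S = 1 − 0.4200 = 0.5800
  Q ∧ ¬S = a·b on (0.8300, 0.5800) = 0.4814
  (Q ∧ ¬S) ∨ U = a + b − a·b on (0.4814, 0.5600) = 0.7718
  U ∧ R = a·b on (0.5600, 0.5600) = 0.3136
  ¬(U ∧ R) = 1 − 0.3136 = 0.6864
  ((Q ∧ ¬S) ∨ U) ∨ ¬(U ∧ R) = a + b − a·b on (0.7718, 0.6864) = 0.9284
  → value = 0.9284
Under Łukasiewicz:
  ¬S = 1 − 0.42 = 0.58
  Q ∧ ¬S = max(0, a+b−1) on (0.83, 0.58) = 0.41
  (Q ∧ ¬S) ∨ U = min(1, a+b) on (0.41, 0.56) = 0.97
  U ∧ R = max(0, a+b−1) on (0.56, 0.56) = 0.12
  ¬(U ∧ R) = 1 − 0.12 = 0.88
  ((Q ∧ ¬S) ∨ U) ∨ ¬(U ∧ R) = min(1, a+b) on (0.97, 0.88) = 1.00
  → value = 1.0000
|0.9284 − 1.0000| = 0.072

0.072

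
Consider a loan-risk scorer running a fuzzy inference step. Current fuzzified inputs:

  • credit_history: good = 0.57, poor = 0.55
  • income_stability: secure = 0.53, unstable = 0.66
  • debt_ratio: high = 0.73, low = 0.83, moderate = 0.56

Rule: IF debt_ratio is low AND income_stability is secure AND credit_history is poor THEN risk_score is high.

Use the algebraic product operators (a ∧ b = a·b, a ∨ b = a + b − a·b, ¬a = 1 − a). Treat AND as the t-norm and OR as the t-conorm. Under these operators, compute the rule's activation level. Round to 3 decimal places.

0.242

firing strength: low=0.83, secure=0.53, poor=0.55; AND[a·b] → w = 0.2419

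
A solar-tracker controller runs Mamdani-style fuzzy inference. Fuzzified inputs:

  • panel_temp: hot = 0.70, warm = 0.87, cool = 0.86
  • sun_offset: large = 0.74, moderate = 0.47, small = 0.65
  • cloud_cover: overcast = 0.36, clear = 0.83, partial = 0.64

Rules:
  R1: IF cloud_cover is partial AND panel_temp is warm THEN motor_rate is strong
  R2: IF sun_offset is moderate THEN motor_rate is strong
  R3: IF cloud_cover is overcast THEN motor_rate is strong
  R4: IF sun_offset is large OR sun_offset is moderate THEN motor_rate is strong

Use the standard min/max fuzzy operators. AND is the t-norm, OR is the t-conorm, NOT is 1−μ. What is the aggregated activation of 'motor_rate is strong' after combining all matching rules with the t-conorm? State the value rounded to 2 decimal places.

R1: partial=0.64, warm=0.87; AND[min(a, b)] → w = 0.64
R2: moderate=0.47 → w = 0.47
R3: overcast=0.36 → w = 0.36
R4: large=0.74, moderate=0.47; OR[max(a, b)] → w = 0.74
Rules with consequent 'strong': {R1, R2, R3, R4} → strengths 0.64, 0.47, 0.36, 0.74
Aggregate via t-conorm [max(a, b)]: 0.74

0.74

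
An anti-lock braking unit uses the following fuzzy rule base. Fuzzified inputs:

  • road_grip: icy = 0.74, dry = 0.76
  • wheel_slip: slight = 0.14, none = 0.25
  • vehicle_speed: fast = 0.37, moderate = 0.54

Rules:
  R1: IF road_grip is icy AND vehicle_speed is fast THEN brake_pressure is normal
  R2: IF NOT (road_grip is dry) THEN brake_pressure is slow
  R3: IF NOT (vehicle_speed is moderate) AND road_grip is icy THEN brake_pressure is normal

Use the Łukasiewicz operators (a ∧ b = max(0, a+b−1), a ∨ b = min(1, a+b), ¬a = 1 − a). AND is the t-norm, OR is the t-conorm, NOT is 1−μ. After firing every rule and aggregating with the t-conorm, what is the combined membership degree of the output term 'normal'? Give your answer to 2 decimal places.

R1: icy=0.74, fast=0.37; AND[max(0, a+b−1)] → w = 0.11
R2: ¬dry=1−0.76=0.24 → w = 0.24
R3: ¬moderate=1−0.54=0.46, icy=0.74; AND[max(0, a+b−1)] → w = 0.20
Rules with consequent 'normal': {R1, R3} → strengths 0.11, 0.20
Aggregate via t-conorm [min(1, a+b)]: 0.31

0.31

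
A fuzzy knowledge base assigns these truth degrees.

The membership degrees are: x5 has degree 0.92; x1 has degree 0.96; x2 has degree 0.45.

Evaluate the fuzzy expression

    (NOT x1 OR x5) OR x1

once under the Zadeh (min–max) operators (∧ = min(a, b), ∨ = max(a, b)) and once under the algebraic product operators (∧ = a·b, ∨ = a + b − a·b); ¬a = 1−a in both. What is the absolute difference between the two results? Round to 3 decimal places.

0.037

Under Zadeh (min–max):
  NOT x1 = 1 − 0.96 = 0.04
  NOT x1 OR x5 = max(a, b) on (0.04, 0.92) = 0.92
  (NOT x1 OR x5) OR x1 = max(a, b) on (0.92, 0.96) = 0.96
  → value = 0.9600
Under algebraic product:
  NOT x1 = 1 − 0.9600 = 0.0400
  NOT x1 OR x5 = a + b − a·b on (0.0400, 0.9200) = 0.9232
  (NOT x1 OR x5) OR x1 = a + b − a·b on (0.9232, 0.9600) = 0.9969
  → value = 0.9969
|0.9600 − 0.9969| = 0.037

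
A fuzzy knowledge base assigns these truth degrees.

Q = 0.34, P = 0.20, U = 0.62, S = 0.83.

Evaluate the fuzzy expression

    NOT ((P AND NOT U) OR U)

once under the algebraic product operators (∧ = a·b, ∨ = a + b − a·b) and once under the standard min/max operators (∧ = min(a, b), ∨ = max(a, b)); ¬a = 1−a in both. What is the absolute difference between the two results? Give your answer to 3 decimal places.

Under algebraic product:
  NOT U = 1 − 0.6200 = 0.3800
  P AND NOT U = a·b on (0.2000, 0.3800) = 0.0760
  (P AND NOT U) OR U = a + b − a·b on (0.0760, 0.6200) = 0.6489
  NOT ((P AND NOT U) OR U) = 1 − 0.6489 = 0.3511
  → value = 0.3511
Under standard min/max:
  NOT U = 1 − 0.62 = 0.38
  P AND NOT U = min(a, b) on (0.20, 0.38) = 0.20
  (P AND NOT U) OR U = max(a, b) on (0.20, 0.62) = 0.62
  NOT ((P AND NOT U) OR U) = 1 − 0.62 = 0.38
  → value = 0.3800
|0.3511 − 0.3800| = 0.029

0.029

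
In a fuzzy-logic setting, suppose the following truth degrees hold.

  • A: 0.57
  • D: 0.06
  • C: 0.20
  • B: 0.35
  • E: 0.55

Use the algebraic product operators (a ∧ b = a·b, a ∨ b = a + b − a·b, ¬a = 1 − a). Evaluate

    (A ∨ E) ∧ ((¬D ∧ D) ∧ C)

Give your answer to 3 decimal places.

0.009

A ∨ E = a + b − a·b on (0.5700, 0.5500) = 0.8065
¬D = 1 − 0.0600 = 0.9400
¬D ∧ D = a·b on (0.9400, 0.0600) = 0.0564
(¬D ∧ D) ∧ C = a·b on (0.0564, 0.2000) = 0.0113
(A ∨ E) ∧ ((¬D ∧ D) ∧ C) = a·b on (0.8065, 0.0113) = 0.0091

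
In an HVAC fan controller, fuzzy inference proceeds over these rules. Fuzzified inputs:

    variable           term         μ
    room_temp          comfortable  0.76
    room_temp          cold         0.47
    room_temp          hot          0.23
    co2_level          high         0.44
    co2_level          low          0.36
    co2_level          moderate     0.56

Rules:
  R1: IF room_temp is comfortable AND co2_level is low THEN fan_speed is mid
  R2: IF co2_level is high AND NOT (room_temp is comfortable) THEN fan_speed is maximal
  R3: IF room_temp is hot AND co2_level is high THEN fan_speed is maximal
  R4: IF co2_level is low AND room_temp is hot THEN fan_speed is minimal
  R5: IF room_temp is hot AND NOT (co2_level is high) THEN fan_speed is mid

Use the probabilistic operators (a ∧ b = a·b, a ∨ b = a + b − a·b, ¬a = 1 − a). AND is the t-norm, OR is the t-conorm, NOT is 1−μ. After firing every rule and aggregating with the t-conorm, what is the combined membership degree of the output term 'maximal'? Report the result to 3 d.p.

0.196

R1: comfortable=0.76, low=0.36; AND[a·b] → w = 0.2736
R2: high=0.44, ¬comfortable=1−0.76=0.24; AND[a·b] → w = 0.1056
R3: hot=0.23, high=0.44; AND[a·b] → w = 0.1012
R4: low=0.36, hot=0.23; AND[a·b] → w = 0.0828
R5: hot=0.23, ¬high=1−0.44=0.56; AND[a·b] → w = 0.1288
Rules with consequent 'maximal': {R2, R3} → strengths 0.1056, 0.1012
Aggregate via t-conorm [a + b − a·b]: 0.1961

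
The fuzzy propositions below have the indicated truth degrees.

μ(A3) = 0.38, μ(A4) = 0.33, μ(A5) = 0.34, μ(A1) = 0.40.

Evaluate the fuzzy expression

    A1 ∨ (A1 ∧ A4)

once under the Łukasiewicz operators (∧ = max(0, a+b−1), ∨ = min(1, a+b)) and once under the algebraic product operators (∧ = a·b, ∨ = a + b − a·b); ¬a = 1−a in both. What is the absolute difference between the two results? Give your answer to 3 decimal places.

Under Łukasiewicz:
  A1 ∧ A4 = max(0, a+b−1) on (0.40, 0.33) = 0.00
  A1 ∨ (A1 ∧ A4) = min(1, a+b) on (0.40, 0.00) = 0.40
  → value = 0.4000
Under algebraic product:
  A1 ∧ A4 = a·b on (0.4000, 0.3300) = 0.1320
  A1 ∨ (A1 ∧ A4) = a + b − a·b on (0.4000, 0.1320) = 0.4792
  → value = 0.4792
|0.4000 − 0.4792| = 0.079

0.079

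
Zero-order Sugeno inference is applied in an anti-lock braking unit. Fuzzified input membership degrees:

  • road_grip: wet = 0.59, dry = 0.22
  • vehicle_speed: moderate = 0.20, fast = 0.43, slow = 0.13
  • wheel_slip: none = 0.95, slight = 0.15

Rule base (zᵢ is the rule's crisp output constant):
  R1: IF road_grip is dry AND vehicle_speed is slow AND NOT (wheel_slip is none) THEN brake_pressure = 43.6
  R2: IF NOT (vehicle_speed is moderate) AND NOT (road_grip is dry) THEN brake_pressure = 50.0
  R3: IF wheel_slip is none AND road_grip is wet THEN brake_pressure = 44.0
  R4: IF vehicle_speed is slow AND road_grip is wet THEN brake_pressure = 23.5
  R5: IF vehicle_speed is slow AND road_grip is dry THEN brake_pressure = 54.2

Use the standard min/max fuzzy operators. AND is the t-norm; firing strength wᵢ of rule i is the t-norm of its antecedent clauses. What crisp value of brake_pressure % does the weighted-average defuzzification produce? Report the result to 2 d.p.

R1 (z=43.6): dry=0.22, slow=0.13, ¬none=1−0.95=0.05; AND[min(a, b)] → w = 0.05
R2 (z=50.0): ¬moderate=1−0.20=0.80, ¬dry=1−0.22=0.78; AND[min(a, b)] → w = 0.78
R3 (z=44.0): none=0.95, wet=0.59; AND[min(a, b)] → w = 0.59
R4 (z=23.5): slow=0.13, wet=0.59; AND[min(a, b)] → w = 0.13
R5 (z=54.2): slow=0.13, dry=0.22; AND[min(a, b)] → w = 0.13
Weighted average = (0.05·43.6 + 0.78·50.0 + 0.59·44.0 + 0.13·23.5 + 0.13·54.2) / (0.05 + 0.78 + 0.59 + 0.13 + 0.13)
  = 77.2410 / 1.6800 = 45.98

45.98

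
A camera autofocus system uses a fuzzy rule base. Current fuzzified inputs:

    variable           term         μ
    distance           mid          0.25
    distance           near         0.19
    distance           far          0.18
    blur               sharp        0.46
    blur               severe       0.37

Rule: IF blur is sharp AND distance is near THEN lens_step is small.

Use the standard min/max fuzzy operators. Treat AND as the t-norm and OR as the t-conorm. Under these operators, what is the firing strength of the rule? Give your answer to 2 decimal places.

0.19

firing strength: sharp=0.46, near=0.19; AND[min(a, b)] → w = 0.19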